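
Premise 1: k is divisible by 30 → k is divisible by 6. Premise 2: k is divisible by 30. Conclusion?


Modus ponens: P → Q, P ⊢ Q
P: k is divisible by 30
Q: k is divisible by 6
We have P → Q and P is true.
By modus ponens, Q must be true.

k is divisible by 6


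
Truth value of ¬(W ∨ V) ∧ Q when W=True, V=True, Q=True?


W = True, V = True, Q = True
Expression: ¬(W ∨ V) ∧ Q
Step 1: W ∨ V = True OR True = True
Step 2: ¬(W ∨ V) = NOT True = False
Step 3: (False) ∧ Q = False AND True = False

False


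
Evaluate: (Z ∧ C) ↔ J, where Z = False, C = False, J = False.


Z = False, C = False, J = False
Step 1: Z ∧ C = False AND False = False
Step 2: (False) ↔ J: true when both sides have same truth value.
Result: False ↔ False = True

True


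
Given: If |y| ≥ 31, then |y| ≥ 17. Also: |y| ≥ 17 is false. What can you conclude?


Modus tollens: P → Q, ¬Q ⊢ ¬P
P: |y| ≥ 31
Q: |y| ≥ 17
We have P → Q and Q is false.
By modus tollens, P must be false.

It is not the case that |y| ≥ 31


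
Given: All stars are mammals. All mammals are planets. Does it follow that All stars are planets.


Premise 1: All stars are mammals.
Premise 2: All mammals are planets.
Conclusion: All stars are planets.
Barbara syllogism (AAA-1): All A are B, All B are C → All A are C.
Middle term (mammals) distributed in premise 2.

Valid


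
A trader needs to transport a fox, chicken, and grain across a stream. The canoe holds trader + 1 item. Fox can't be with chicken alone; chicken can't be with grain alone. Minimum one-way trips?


1. trader+chicken → 2. trader ← 3. trader+fox → 4. trader+chicken ← 5. trader+grain → 6. trader ← 7. trader+chicken →
Minimum trips = 7

7


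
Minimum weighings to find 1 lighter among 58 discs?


Each weighing has 3 outcomes (left heavy / balance / right heavy), so k weighings distinguish at most 3^k cases; splitting into three near-equal groups achieves this.
Need 3^k ≥ 58: 3^3 = 27 < 58 ≤ 3^4 = 81
k = ⌈log₃(58)⌉ = 4

4


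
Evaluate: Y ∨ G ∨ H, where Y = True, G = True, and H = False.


Y = True, G = True, H = False
Step 1: Y ∨ G = True OR True = True
Step 2: True ∨ H = True OR False = True
OR is true when at least one operand is true.

True


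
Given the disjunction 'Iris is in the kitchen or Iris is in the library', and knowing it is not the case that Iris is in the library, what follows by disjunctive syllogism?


Disjunctive syllogism: P ∨ Q, ¬P ⊢ Q
Disjunction: Iris is in the kitchen ∨ Iris is in the library
We know it is not the case that Iris is in the library.
By disjunctive syllogism, the other disjunct must be true.

Iris is in the kitchen


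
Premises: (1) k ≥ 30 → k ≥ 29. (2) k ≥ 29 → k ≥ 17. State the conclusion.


Hypothetical syllogism: P → Q, Q → R ⊢ P → R
Premise 1: k ≥ 30 → k ≥ 29
Premise 2: k ≥ 29 → k ≥ 17
Chain the implications: the middle term (k ≥ 29) links the two.
Conclusion: If k ≥ 30, then k ≥ 17.

If k ≥ 30, then k ≥ 17.


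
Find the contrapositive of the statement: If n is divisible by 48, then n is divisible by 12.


Original: If n is divisible by 48, then n is divisible by 12
Contrapositive: If ¬Q, then ¬P
Negate Q: not (n is divisible by 12)
Negate P: not (n is divisible by 48)

If not (n is divisible by 12), then not (n is divisible by 48).


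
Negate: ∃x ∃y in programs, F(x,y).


Original: ∃x ∃y F(x,y)
Rule: ¬∀→∃, ¬∃→∀, negate predicate.
Negation: ∀x ∀y ¬F(x,y)

∀x ∀y ¬F(x,y)


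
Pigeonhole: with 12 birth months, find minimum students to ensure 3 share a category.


Pigeonhole: to guarantee k in one of n categories, need (k-1)×n + 1.
k = 3, n = 12
Minimum = (3-1) × 12 + 1 = 2 × 12 + 1

25


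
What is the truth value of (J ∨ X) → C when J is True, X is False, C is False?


J = True, X = False, C = False
Step 1: J ∨ X = True OR False = True
Step 2: (True) → C: false only when antecedent=True and C=False.
Result: False

False


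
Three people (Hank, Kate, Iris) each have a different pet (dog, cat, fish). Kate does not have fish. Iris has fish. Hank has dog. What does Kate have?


From clues:
  Iris → fish
  Hank → dog
By elimination, Kate gets the remaining.

cat


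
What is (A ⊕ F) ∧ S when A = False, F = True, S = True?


A = False, F = True, S = True
Step 1: A ⊕ F = False XOR True = True
Step 2: True ∧ S = True AND True = True
XOR true when exactly one of A,F is true; then AND with S.

True


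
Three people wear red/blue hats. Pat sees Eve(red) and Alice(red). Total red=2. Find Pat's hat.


Total red = 2, seen red = 2
Own red = 2 - 2 = 0
Pat's hat is blue.

blue


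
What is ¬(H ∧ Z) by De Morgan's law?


De Morgan's law: ¬(P ∧ Q) ≡ ¬P ∨ ¬Q
¬(H ∧ Z) = ¬H ∨ ¬Z

¬H ∨ ¬Z


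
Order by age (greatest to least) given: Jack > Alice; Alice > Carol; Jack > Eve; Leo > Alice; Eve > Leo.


Constraints: Jack > Alice; Alice > Carol; Jack > Eve; Leo > Alice; Eve > Leo
Method: at each step, the next-highest is the one remaining person who never appears on the smaller side of a constraint between remaining people.
  Step 1: remaining {Carol, Eve, Jack, Alice, Leo}; on the smaller side: {Carol, Eve, Alice, Leo} → Jack is next (Jack > Alice; Jack > Eve).
  Step 2: remaining {Carol, Eve, Alice, Leo}; on the smaller side: {Carol, Alice, Leo} → Eve is next (Eve > Leo).
  Step 3: remaining {Carol, Alice, Leo}; on the smaller side: {Carol, Alice} → Leo is next (Leo > Alice).
  Step 4: remaining {Carol, Alice}; on the smaller side: {Carol} → Alice is next (Alice > Carol).
  Step 5: only Carol remains → lowest.
Final ranking (highest to lowest):

Jack > Eve > Leo > Alice > Carol


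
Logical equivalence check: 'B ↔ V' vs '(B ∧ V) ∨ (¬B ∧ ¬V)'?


Expression 1: B ↔ V
Expression 2: (B ∧ V) ∨ (¬B ∧ ¬V)
Truth table (B V | Expr1 Expr2):
  T T |   T     T
  T F |   F     F
  F T |   F     F
  F F |   T     T
All 4 rows agree, so the expressions are logically equivalent.

Yes


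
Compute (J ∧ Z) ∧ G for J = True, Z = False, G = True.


J = True, Z = False, G = True
Step 1: J ∧ Z = True AND False = False
Step 2: False ∧ G = False AND True = False
AND is true only when ALL operands are true.

False


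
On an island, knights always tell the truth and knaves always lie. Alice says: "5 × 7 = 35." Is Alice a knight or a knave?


Statement: "5 × 7 = 35."
Actual: 5 × 7 = 35
Claimed: 35
Statement is TRUE → Alice tells the truth → Knight

Knight


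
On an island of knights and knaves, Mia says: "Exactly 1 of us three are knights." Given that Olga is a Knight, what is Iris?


Mia claims exactly 1 knights among Mia, Olga, Iris.
Given: Olga is a Knight.

Case 1: Mia is a Knight (tells truth)
  Then exactly 1 of the three are knights.
  Counting Mia, Olga: 2 knight(s) so far. Need -1 more → impossible.
Case 2: Mia is a Knave (lies)
  Then the count is NOT 1.
  If Iris = Knave, count = 1 = 1 → claim would be true, contradicts lie.
  If Iris = Knight, count = 2 ≠ 1 → lie confirmed ✓

Iris is a Knight.

Knight


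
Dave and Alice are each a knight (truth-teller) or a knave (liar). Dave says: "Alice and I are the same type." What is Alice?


Dave says: "Alice and I are the same type."
Case 1: Dave is a Knight (truth-teller)
  Statement is true → they ARE the same → Alice is also a Knight
Case 2: Dave is a Knave (liar)
  Statement is false → they are NOT the same → Alice is a Knight
In both cases, Alice is a Knight.

Knight


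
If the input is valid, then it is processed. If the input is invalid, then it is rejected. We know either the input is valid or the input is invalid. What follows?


Constructive dilemma: (P → Q) ∧ (R → S), P ∨ R ⊢ Q ∨ S
Premise 1: the input is valid → it is processed
Premise 2: the input is invalid → it is rejected
Premise 3: the input is valid ∨ the input is invalid
Case 1: Assuming the input is valid, then by Premise 1, it is processed.
Case 2: Assuming the input is invalid, then by Premise 2, it is rejected.
Since one of the input is valid or the input is invalid must hold, we get it is processed or it is rejected.

It is processed or it is rejected.


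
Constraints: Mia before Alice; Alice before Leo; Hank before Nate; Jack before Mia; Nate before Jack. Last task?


Constraints: Mia before Alice; Alice before Leo; Hank before Nate; Jack before Mia; Nate before Jack
The last task can have nothing scheduled after it, so it must never appear on the left of a 'before'.
Tasks appearing before some other task: Mia, Alice, Hank, Jack, Nate.
The only task not in that list is Leo → it is last.

Leo


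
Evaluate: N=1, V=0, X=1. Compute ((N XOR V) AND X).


N XOR V = 1^0 = 1
1 AND 1 = 1

1


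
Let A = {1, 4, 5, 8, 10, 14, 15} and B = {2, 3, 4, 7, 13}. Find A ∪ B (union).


A = {1, 4, 5, 8, 10, 14, 15}
B = {2, 3, 4, 7, 13}
Operation: union
All elements combined: 1, 2, 3, 4, 5, 7, 8, 10, 13, 14, 15

{1, 2, 3, 4, 5, 7, 8, 10, 13, 14, 15}


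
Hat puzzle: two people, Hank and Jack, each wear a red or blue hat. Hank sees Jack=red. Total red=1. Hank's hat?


Total red = 1, Jack = red
Red accounted for: 1
Remaining for Hank: 0
Hank's hat is blue.

blue


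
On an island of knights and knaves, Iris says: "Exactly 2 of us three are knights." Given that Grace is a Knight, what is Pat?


Iris claims exactly 2 knights among Iris, Grace, Pat.
Given: Grace is a Knight.

Case 1: Iris is a Knight (tells truth)
  Then exactly 2 of the three are knights.
  Counting Iris, Grace: 2 knight(s) so far. Need 0 more → Pat = Knave.
Case 2: Iris is a Knave (lies)
  Then the count is NOT 2.
  If Pat = Knight, count = 2 = 2 → claim would be true, contradicts lie.
  If Pat = Knave, count = 1 ≠ 2 → lie confirmed ✓

Pat is a Knave.

Knave


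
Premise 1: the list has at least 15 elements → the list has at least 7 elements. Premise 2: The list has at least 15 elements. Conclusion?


Modus ponens: P → Q, P ⊢ Q
P: the list has at least 15 elements
Q: the list has at least 7 elements
We have P → Q and P is true.
By modus ponens, Q must be true.

The list has at least 7 elements


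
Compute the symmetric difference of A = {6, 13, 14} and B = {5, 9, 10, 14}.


A = {6, 13, 14}
B = {5, 9, 10, 14}
Operation: symmetric difference
In A only: [6, 13], in B only: [5, 9, 10]

{5, 6, 9, 10, 13}


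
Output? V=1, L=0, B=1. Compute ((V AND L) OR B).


V AND L = 1&0 = 0
0 OR 1 = 1

1


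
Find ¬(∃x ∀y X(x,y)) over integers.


Original: ∃x ∀y X(x,y)
Rule: ¬∀→∃, ¬∃→∀, negate predicate.
Negation: ∀x ∃y ¬X(x,y)

∀x ∃y ¬X(x,y)


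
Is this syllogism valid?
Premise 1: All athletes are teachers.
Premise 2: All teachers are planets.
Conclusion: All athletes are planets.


Premise 1: All athletes are teachers.
Premise 2: All teachers are planets.
Conclusion: All athletes are planets.
Barbara syllogism (AAA-1): All A are B, All B are C → All A are C.
Middle term (teachers) distributed in premise 2.

Valid


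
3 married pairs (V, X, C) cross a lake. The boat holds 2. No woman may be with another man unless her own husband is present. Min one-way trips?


Label couples V, X, C (H = husband, W = wife).
Counting alone: 6 people, the boat carries 2 and someone must bring it back, so each round trip nets at most +1 on the far side until the last crossing → at least 9 trips. The jealousy constraint makes 9 impossible; the shortest valid schedule has 11:
1. WV+WX →  (far: WV,WX; near: HV,HX,HC,WC)
2. WV ←       (far: WX; near: HV,HX,HC,WV,WC)
3. WV+WC →  (far: WV,WX,WC; near: HV,HX,HC)
4. WV ←       (far: WX,WC; near: HV,HX,HC,WV)
5. HX+HC →  (far: HX,WX,HC,WC; near: HV,WV)
6. HX+WX ←  (far: HC,WC; near: HV,WV,HX,WX)
7. HV+HX →  (far: HV,HX,HC,WC; near: WV,WX)
8. WC ←       (far: HV,HX,HC; near: WV,WX,WC)
9. WV+WX →  (far: HV,WV,HX,WX,HC; near: WC)
10. HC ←      (far: HV,WV,HX,WX; near: HC,WC)
11. HC+WC → (far: all six; near: empty)
In every state each wife is either with her husband or with no other man.
Minimum trips = 11

11


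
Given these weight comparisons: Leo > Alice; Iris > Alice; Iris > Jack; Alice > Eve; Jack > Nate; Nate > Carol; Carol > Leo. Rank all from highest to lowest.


Constraints: Leo > Alice; Iris > Alice; Iris > Jack; Alice > Eve; Jack > Nate; Nate > Carol; Carol > Leo
Method: at each step, the next-highest is the one remaining person who never appears on the smaller side of a constraint between remaining people.
  Step 1: remaining {Eve, Leo, Carol, Alice, Nate, Iris, Jack}; on the smaller side: {Eve, Leo, Carol, Alice, Nate, Jack} → Iris is next (Iris > Alice; Iris > Jack).
  Step 2: remaining {Eve, Leo, Carol, Alice, Nate, Jack}; on the smaller side: {Eve, Leo, Carol, Alice, Nate} → Jack is next (Jack > Nate).
  Step 3: remaining {Eve, Leo, Carol, Alice, Nate}; on the smaller side: {Eve, Leo, Carol, Alice} → Nate is next (Nate > Carol).
  Step 4: remaining {Eve, Leo, Carol, Alice}; on the smaller side: {Eve, Leo, Alice} → Carol is next (Carol > Leo).
  Step 5: remaining {Eve, Leo, Alice}; on the smaller side: {Eve, Alice} → Leo is next (Leo > Alice).
  Step 6: remaining {Eve, Alice}; on the smaller side: {Eve} → Alice is next (Alice > Eve).
  Step 7: only Eve remains → lowest.
Final ranking (highest to lowest):

Iris > Jack > Nate > Carol > Leo > Alice > Eve


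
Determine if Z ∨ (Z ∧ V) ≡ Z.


Expression 1: Z ∨ (Z ∧ V)
Expression 2: Z
Truth table (Z V | Expr1 Expr2):
  T T |   T     T
  T F |   T     T
  F T |   F     F
  F F |   F     F
All 4 rows agree, so the expressions are logically equivalent.

Yes


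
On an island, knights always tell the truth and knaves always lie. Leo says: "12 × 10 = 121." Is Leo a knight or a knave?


Statement: "12 × 10 = 121."
Actual: 12 × 10 = 120
Claimed: 121
Statement is FALSE → Leo lies → Knave

Knave


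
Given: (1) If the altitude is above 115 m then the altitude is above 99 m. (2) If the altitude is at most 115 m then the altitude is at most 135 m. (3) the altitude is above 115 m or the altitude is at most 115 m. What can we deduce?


Constructive dilemma: (P → Q) ∧ (R → S), P ∨ R ⊢ Q ∨ S
Premise 1: the altitude is above 115 m → the altitude is above 99 m
Premise 2: the altitude is at most 115 m → the altitude is at most 135 m
Premise 3: the altitude is above 115 m ∨ the altitude is at most 115 m
Case 1: Assuming the altitude is above 115 m, then by Premise 1, the altitude is above 99 m.
Case 2: Assuming the altitude is at most 115 m, then by Premise 2, the altitude is at most 135 m.
Since one of the altitude is above 115 m or the altitude is at most 115 m must hold, we get the altitude is above 99 m or the altitude is at most 135 m.

The altitude is above 99 m or the altitude is at most 135 m.


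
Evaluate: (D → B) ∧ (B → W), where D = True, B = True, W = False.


D = True, B = True, W = False
Step 1: D → B is false only when D=True and B=False. Result: True
Step 2: B → W is false only when B=True and W=False. Result: False
Step 3: True ∧ False = False

False


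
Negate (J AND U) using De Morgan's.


De Morgan's law: ¬(P ∧ Q) ≡ ¬P ∨ ¬Q
¬(J ∧ U) = ¬J ∨ ¬U

¬J ∨ ¬U


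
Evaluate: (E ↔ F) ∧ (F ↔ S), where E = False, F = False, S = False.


E = False, F = False, S = False
Step 1: E ↔ F is true when E and F have the same value. Result: True
Step 2: F ↔ S is true when F and S have the same value. Result: True
Step 3: True ∧ True = True

True


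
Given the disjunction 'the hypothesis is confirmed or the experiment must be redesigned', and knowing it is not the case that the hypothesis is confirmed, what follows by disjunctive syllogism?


Disjunctive syllogism: P ∨ Q, ¬P ⊢ Q
Disjunction: the hypothesis is confirmed ∨ the experiment must be redesigned
We know it is not the case that the hypothesis is confirmed.
By disjunctive syllogism, the other disjunct must be true.

The experiment must be redesigned


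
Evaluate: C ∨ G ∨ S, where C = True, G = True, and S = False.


C = True, G = True, S = False
Step 1: C ∨ G = True OR True = True
Step 2: True ∨ S = True OR False = True
OR is true when at least one operand is true.

True


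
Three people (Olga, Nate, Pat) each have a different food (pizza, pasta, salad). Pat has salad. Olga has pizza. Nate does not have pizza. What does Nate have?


From clues:
  Pat → salad
  Olga → pizza
By elimination, Nate gets the remaining.

pasta


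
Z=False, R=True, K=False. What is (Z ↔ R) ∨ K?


Z = False, R = True, K = False
Expression: (Z ↔ R) ∨ K
Step 1: Z ↔ R = (False iff True) (true when values match) = False
Step 2: (False) ∨ K = False OR False = False

False


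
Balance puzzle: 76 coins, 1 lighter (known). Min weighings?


Each weighing has 3 outcomes (left heavy / balance / right heavy), so k weighings distinguish at most 3^k cases; splitting into three near-equal groups achieves this.
Need 3^k ≥ 76: 3^3 = 27 < 76 ≤ 3^4 = 81
k = ⌈log₃(76)⌉ = 4

4


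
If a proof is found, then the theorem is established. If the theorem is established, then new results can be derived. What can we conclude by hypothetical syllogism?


Hypothetical syllogism: P → Q, Q → R ⊢ P → R
Premise 1: a proof is found → the theorem is established
Premise 2: the theorem is established → new results can be derived
Chain the implications: the middle term (the theorem is established) links the two.
Conclusion: If a proof is found, then new results can be derived.

If a proof is found, then new results can be derived.


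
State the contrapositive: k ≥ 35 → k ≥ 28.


Original: If k ≥ 35, then k ≥ 28
Contrapositive: If ¬Q, then ¬P
Negate Q: not (k ≥ 28)
Negate P: not (k ≥ 35)

If not (k ≥ 28), then not (k ≥ 35).


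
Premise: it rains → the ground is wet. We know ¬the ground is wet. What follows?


Modus tollens: P → Q, ¬Q ⊢ ¬P
P: it rains
Q: the ground is wet
We have P → Q and Q is false.
By modus tollens, P must be false.

It is not the case that it rains


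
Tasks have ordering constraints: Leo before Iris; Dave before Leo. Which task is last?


Constraints: Leo before Iris; Dave before Leo
The last task can have nothing scheduled after it, so it must never appear on the left of a 'before'.
Tasks appearing before some other task: Leo, Dave.
The only task not in that list is Iris → it is last.

Iris


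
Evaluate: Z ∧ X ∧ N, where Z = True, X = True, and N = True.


Z = True, X = True, N = True
Step 1: Z ∧ X = True AND True = True
Step 2: (True) ∧ N = (True) AND True = True
AND is true only when ALL operands are true.

True


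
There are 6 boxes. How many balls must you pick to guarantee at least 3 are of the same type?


Pigeonhole: to guarantee k in one of n categories, need (k-1)×n + 1.
k = 3, n = 6
Minimum = (3-1) × 6 + 1 = 2 × 6 + 1

13


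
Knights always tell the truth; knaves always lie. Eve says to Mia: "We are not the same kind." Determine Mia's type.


Eve says: "We are not the same kind."
Case 1: Eve is a Knight (truth-teller)
  Statement is true → they ARE different → Mia is a Knave
Case 2: Eve is a Knave (liar)
  Statement is false → they are NOT different → Mia is a Knave
In both cases, Mia is a Knave.

Knave


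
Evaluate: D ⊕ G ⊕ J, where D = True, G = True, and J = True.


D = True, G = True, J = True
Step 1: D ⊕ G = True XOR True = False
Step 2: False ⊕ J = False XOR True = True
XOR is true when an odd number of operands are true.

True


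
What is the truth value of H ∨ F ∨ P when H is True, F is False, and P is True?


H = True, F = False, P = True
Step 1: H ∨ F = True OR False = True
Step 2: True ∨ P = True OR True = True
OR is true when at least one operand is true.

True


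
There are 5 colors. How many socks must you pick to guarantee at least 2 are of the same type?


Pigeonhole: to guarantee k in one of n categories, need (k-1)×n + 1.
k = 2, n = 5
Minimum = (2-1) × 5 + 1 = 1 × 5 + 1

6


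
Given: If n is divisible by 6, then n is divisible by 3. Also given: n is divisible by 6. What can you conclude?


Modus ponens: P → Q, P ⊢ Q
P: n is divisible by 6
Q: n is divisible by 3
We have P → Q and P is true.
By modus ponens, Q must be true.

n is divisible by 3


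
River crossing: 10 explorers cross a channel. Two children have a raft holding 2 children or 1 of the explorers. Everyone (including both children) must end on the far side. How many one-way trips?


Per crossing of one of the explorers: children→, one←, one of the explorers→, one← = 4 trips
10 × 4 = 40, + 1 final children→ = 41
Minimum trips = 41

41


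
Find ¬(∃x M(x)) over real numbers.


Original: ∃x M(x)
Rule: ¬∀→∃, ¬∃→∀, negate predicate.
Negation: ∀x ¬M(x)

∀x ¬M(x)


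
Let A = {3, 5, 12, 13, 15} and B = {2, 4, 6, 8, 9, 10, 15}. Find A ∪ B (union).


A = {3, 5, 12, 13, 15}
B = {2, 4, 6, 8, 9, 10, 15}
Operation: union
All elements combined: 2, 3, 4, 5, 6, 8, 9, 10, 12, 13, 15

{2, 3, 4, 5, 6, 8, 9, 10, 12, 13, 15}


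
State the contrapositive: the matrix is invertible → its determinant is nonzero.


Original: If the matrix is invertible, then its determinant is nonzero
Contrapositive: If ¬Q, then ¬P
Negate Q: not (its determinant is nonzero)
Negate P: not (the matrix is invertible)

If not (its determinant is nonzero), then not (the matrix is invertible).


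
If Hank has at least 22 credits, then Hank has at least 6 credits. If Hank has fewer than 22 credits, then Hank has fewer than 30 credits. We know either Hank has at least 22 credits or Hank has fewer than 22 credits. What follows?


Constructive dilemma: (P → Q) ∧ (R → S), P ∨ R ⊢ Q ∨ S
Premise 1: Hank has at least 22 credits → Hank has at least 6 credits
Premise 2: Hank has fewer than 22 credits → Hank has fewer than 30 credits
Premise 3: Hank has at least 22 credits ∨ Hank has fewer than 22 credits
Case 1: Assuming Hank has at least 22 credits, then by Premise 1, Hank has at least 6 credits.
Case 2: Assuming Hank has fewer than 22 credits, then by Premise 2, Hank has fewer than 30 credits.
Since one of Hank has at least 22 credits or Hank has fewer than 22 credits must hold, we get Hank has at least 6 credits or Hank has fewer than 30 credits.

Hank has at least 6 credits or Hank has fewer than 30 credits.


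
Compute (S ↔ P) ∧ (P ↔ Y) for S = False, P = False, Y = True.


S = False, P = False, Y = True
Step 1: S ↔ P is true when S and P have the same value. Result: True
Step 2: P ↔ Y is true when P and Y have the same value. Result: False
Step 3: True ∧ False = False

False


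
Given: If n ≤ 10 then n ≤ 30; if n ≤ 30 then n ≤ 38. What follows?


Hypothetical syllogism: P → Q, Q → R ⊢ P → R
Premise 1: n ≤ 10 → n ≤ 30
Premise 2: n ≤ 30 → n ≤ 38
Chain the implications: the middle term (n ≤ 30) links the two.
Conclusion: If n ≤ 10, then n ≤ 38.

If n ≤ 10, then n ≤ 38.


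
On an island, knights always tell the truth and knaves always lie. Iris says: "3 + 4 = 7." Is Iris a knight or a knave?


Statement: "3 + 4 = 7."
Actual: 3 + 4 = 7
Claimed: 7
Statement is TRUE → Iris tells the truth → Knight

Knight


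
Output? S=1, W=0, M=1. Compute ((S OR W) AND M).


S OR W = 1|0 = 1
1 AND 1 = 1

1


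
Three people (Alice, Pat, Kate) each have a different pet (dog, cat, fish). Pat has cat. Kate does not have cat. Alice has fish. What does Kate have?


From clues:
  Pat → cat
  Alice → fish
By elimination, Kate gets the remaining.

dog


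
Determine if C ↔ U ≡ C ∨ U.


Expression 1: C ↔ U
Expression 2: C ∨ U
Truth table (C U | Expr1 Expr2):
  T T |   T     T
  T F |   F     T   ← differ
  F T |   F     T   ← differ
  F F |   T     F   ← differ
Counterexample: C=T, U=F gives Expr1 = F but Expr2 = T, so the expressions are NOT logically equivalent.

No


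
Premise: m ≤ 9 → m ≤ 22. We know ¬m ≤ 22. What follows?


Modus tollens: P → Q, ¬Q ⊢ ¬P
P: m ≤ 9
Q: m ≤ 22
We have P → Q and Q is false.
By modus tollens, P must be false.

It is not the case that m ≤ 9


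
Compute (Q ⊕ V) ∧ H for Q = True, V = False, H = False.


Q = True, V = False, H = False
Step 1: Q ⊕ V = True XOR False = True
Step 2: True ∧ H = True AND False = False
XOR true when exactly one of Q,V is true; then AND with H.

False


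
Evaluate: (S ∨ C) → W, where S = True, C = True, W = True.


S = True, C = True, W = True
Step 1: S ∨ C = True OR True = True
Step 2: (True) → W: false only when antecedent=True and W=False.
Result: True

True


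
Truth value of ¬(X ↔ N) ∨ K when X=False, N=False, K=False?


X = False, N = False, K = False
Expression: ¬(X ↔ N) ∨ K
Step 1: X ↔ N = (False iff False) = True
Step 2: ¬(X ↔ N) = NOT True = False
Step 3: (False) ∨ K = False OR False = False

False


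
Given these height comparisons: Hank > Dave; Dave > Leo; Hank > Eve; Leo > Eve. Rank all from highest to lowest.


Constraints: Hank > Dave; Dave > Leo; Hank > Eve; Leo > Eve
Method: at each step, the next-highest is the one remaining person who never appears on the smaller side of a constraint between remaining people.
  Step 1: remaining {Dave, Leo, Hank, Eve}; on the smaller side: {Dave, Leo, Eve} → Hank is next (Hank > Dave; Hank > Eve).
  Step 2: remaining {Dave, Leo, Eve}; on the smaller side: {Leo, Eve} → Dave is next (Dave > Leo).
  Step 3: remaining {Leo, Eve}; on the smaller side: {Eve} → Leo is next (Leo > Eve).
  Step 4: only Eve remains → lowest.
Final ranking (highest to lowest):

Hank > Dave > Leo > Eve


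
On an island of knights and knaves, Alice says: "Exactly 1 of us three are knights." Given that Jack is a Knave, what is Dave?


Alice claims exactly 1 knights among Alice, Jack, Dave.
Given: Jack is a Knave.

Case 1: Alice is a Knight (tells truth)
  Then exactly 1 of the three are knights.
  Counting Alice, Jack: 1 knight(s) so far. Need 0 more → Dave = Knave.
Case 2: Alice is a Knave (lies)
  Then the count is NOT 1.
  If Dave = Knight, count = 1 = 1 → claim would be true, contradicts lie.
  If Dave = Knave, count = 0 ≠ 1 → lie confirmed ✓

Dave is a Knave.

Knave


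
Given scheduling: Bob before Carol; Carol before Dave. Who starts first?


Constraints: Bob before Carol; Carol before Dave
The first task can have nothing scheduled before it, so it must never appear on the right of a 'before'.
Tasks appearing after some 'before': Carol, Dave.
The only task not in that list is Bob → it is first.

Bob


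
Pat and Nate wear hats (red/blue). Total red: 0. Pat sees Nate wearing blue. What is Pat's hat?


Total red = 0, Nate = blue
Red accounted for: 0
Remaining for Pat: 0
Pat's hat is blue.

blue


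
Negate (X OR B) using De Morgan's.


De Morgan's law: ¬(P ∨ Q) ≡ ¬P ∧ ¬Q
¬(X ∨ B) = ¬X ∧ ¬B

¬X ∧ ¬B


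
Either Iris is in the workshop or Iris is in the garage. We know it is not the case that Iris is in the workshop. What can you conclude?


Disjunctive syllogism: P ∨ Q, ¬P ⊢ Q
Disjunction: Iris is in the workshop ∨ Iris is in the garage
We know it is not the case that Iris is in the workshop.
By disjunctive syllogism, the other disjunct must be true.

Iris is in the garage


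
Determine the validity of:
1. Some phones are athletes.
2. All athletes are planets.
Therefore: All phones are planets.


Premise 1: Some phones are athletes.
Premise 2: All athletes are planets.
Conclusion: All phones are planets.
Fallacy: illicit minor. The minor term (phones) is distributed in the conclusion ('All phones ...') but undistributed in its premise ('Some phones are athletes' doesn't cover all phones).
Only 'Some phones are planets' follows, not 'All'.

Invalid


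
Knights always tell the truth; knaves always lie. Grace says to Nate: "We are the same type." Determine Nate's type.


Grace says: "We are the same type."
Case 1: Grace is a Knight (truth-teller)
  Statement is true → they ARE the same → Nate is also a Knight
Case 2: Grace is a Knave (liar)
  Statement is false → they are NOT the same → Nate is a Knight
In both cases, Nate is a Knight.

Knight


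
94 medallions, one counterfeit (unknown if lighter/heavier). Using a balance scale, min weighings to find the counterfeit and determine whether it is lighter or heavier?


Let n = 94. 188 possibilities (n medallions × lighter/heavier); each weighing has 3 outcomes.
Bound for k weighings: say the first weighing puts j medallions on each pan. If it tips, the 2j weighed medallions remain suspects (each with a known direction) and k-1 weighings give 3^(k-1) outcomes; 3^(k-1) is odd, so 2j ≤ 3^(k-1) - 1. If it balances, the n - 2j unweighed medallions remain with direction unknown: 2(n - 2j) ≤ 3^(k-1) - 1 by the same parity argument. Adding, n ≤ (3^(k-1) - 1) + (3^(k-1) - 1)/2 = (3^k - 3)/2, and the classical three-group strategy achieves this (3 medallions in 2 weighings, 12 in 3, 39 in 4, 120 in 5).
So we need the smallest k with (3^k - 3)/2 ≥ 94.
k = 4: (3^4 - 3)/2 = 39 < 94 ✗
k = 5: (3^5 - 3)/2 = 120 ≥ 94 ✓

5


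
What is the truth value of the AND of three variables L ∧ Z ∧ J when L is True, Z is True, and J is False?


L = True, Z = True, J = False
Step 1: L ∧ Z = True AND True = True
Step 2: (True) ∧ J = (True) AND False = False
AND is true only when ALL operands are true.

False


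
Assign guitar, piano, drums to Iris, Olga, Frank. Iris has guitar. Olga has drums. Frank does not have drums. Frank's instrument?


From clues:
  Iris → guitar
  Olga → drums
By elimination, Frank gets the remaining.

piano


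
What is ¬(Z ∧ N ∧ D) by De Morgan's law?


De Morgan's law: ¬(P ∧ Q ∧ R) ≡ ¬P ∨ ¬Q ∨ ¬R
¬(Z ∧ N ∧ D) = ¬Z ∨ ¬N ∨ ¬D

¬Z ∨ ¬N ∨ ¬D


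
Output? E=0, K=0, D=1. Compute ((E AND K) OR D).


E AND K = 0&0 = 0
0 OR 1 = 1

1


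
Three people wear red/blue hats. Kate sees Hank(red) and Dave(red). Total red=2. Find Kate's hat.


Total red = 2, seen red = 2
Own red = 2 - 2 = 0
Kate's hat is blue.

blue


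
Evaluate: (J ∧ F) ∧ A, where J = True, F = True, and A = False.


J = True, F = True, A = False
Step 1: J ∧ F = True AND True = True
Step 2: True ∧ A = True AND False = False
AND is true only when ALL operands are true.

False


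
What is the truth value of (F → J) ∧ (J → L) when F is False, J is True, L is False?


F = False, J = True, L = False
Step 1: F → J is false only when F=True and J=False. Result: True
Step 2: J → L is false only when J=True and L=False. Result: False
Step 3: True ∧ False = False

False


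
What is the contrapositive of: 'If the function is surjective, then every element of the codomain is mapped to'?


Original: If the function is surjective, then every element of the codomain is mapped to
Contrapositive: If ¬Q, then ¬P
Negate Q: not (every element of the codomain is mapped to)
Negate P: not (the function is surjective)

If not (every element of the codomain is mapped to), then not (the function is surjective).


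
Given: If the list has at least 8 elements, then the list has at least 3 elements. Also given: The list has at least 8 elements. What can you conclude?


Modus ponens: P → Q, P ⊢ Q
P: the list has at least 8 elements
Q: the list has at least 3 elements
We have P → Q and P is true.
By modus ponens, Q must be true.

The list has at least 3 elements


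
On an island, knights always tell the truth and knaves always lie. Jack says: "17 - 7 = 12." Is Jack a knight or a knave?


Statement: "17 - 7 = 12."
Actual: 17 - 7 = 10
Claimed: 12
Statement is FALSE → Jack lies → Knave

Knave


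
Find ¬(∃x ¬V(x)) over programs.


Original: ∃x ¬V(x)
Rule: ¬∀→∃, ¬∃→∀, negate predicate.
Negation: ∀x V(x)

∀x V(x)


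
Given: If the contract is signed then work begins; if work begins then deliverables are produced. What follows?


Hypothetical syllogism: P → Q, Q → R ⊢ P → R
Premise 1: the contract is signed → work begins
Premise 2: work begins → deliverables are produced
Chain the implications: the middle term (work begins) links the two.
Conclusion: If the contract is signed, then deliverables are produced.

If the contract is signed, then deliverables are produced.


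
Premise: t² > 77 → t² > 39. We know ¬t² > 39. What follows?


Modus tollens: P → Q, ¬Q ⊢ ¬P
P: t² > 77
Q: t² > 39
We have P → Q and Q is false.
By modus tollens, P must be false.

It is not the case that t² > 77


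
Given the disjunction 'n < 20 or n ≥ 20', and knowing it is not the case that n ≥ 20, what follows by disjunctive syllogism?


Disjunctive syllogism: P ∨ Q, ¬P ⊢ Q
Disjunction: n < 20 ∨ n ≥ 20
We know it is not the case that n ≥ 20.
By disjunctive syllogism, the other disjunct must be true.

n < 20


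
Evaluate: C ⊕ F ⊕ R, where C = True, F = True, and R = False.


C = True, F = True, R = False
Step 1: C ⊕ F = True XOR True = False
Step 2: False ⊕ R = False XOR False = False
XOR is true when an odd number of operands are true.

False


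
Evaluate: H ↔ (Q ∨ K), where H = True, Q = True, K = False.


H = True, Q = True, K = False
Step 1: Q ∨ K = True OR False = True
Step 2: H ↔ (True): true when both sides have same truth value.
Result: True ↔ True = True

True


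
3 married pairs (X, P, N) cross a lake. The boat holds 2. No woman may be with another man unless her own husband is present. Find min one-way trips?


Label couples X, P, N (H = husband, W = wife).
Counting alone: 6 people, the boat carries 2 and someone must bring it back, so each round trip nets at most +1 on the far side until the last crossing → at least 9 trips. The jealousy constraint makes 9 impossible; the shortest valid schedule has 11:
1. WX+WP →  (far: WX,WP; near: HX,HP,HN,WN)
2. WX ←       (far: WP; near: HX,HP,HN,WX,WN)
3. WX+WN →  (far: WX,WP,WN; near: HX,HP,HN)
4. WX ←       (far: WP,WN; near: HX,HP,HN,WX)
5. HP+HN →  (far: HP,WP,HN,WN; near: HX,WX)
6. HP+WP ←  (far: HN,WN; near: HX,WX,HP,WP)
7. HX+HP →  (far: HX,HP,HN,WN; near: WX,WP)
8. WN ←       (far: HX,HP,HN; near: WX,WP,WN)
9. WX+WP →  (far: HX,WX,HP,WP,HN; near: WN)
10. HN ←      (far: HX,WX,HP,WP; near: HN,WN)
11. HN+WN → (far: all six; near: empty)
In every state each wife is either with her husband or with no other man.
Minimum trips = 11

11


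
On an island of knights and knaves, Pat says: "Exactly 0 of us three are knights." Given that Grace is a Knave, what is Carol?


Pat claims exactly 0 knights among Pat, Grace, Carol.
Given: Grace is a Knave.

Case 1: Pat is a Knight (tells truth)
  Then exactly 0 of the three are knights.
  Counting Pat, Grace: 1 knight(s) so far. Need -1 more → impossible.
Case 2: Pat is a Knave (lies)
  Then the count is NOT 0.
  If Carol = Knave, count = 0 = 0 → claim would be true, contradicts lie.
  If Carol = Knight, count = 1 ≠ 0 → lie confirmed ✓

Carol is a Knight.

Knight


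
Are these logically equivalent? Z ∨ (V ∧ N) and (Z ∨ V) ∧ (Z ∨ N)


Expression 1: Z ∨ (V ∧ N)
Expression 2: (Z ∨ V) ∧ (Z ∨ N)
Truth table (Z V N | Expr1 Expr2):
  T T T |   T     T
  T T F |   T     T
  T F T |   T     T
  T F F |   T     T
  F T T |   T     T
  F T F |   F     F
  F F T |   F     F
  F F F |   F     F
All 8 rows agree, so the expressions are logically equivalent.

Yes


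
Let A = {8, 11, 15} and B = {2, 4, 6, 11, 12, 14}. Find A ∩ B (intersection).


A = {8, 11, 15}
B = {2, 4, 6, 11, 12, 14}
Operation: intersection
Elements in both: 11

{11}


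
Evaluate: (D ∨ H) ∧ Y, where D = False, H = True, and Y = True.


D = False, H = True, Y = True
Step 1: D ∨ H = False OR True = True
Step 2: True ∧ Y = True AND True = True
OR is true when at least one operand is true; AND requires both.

True


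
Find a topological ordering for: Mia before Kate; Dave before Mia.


Constraints: Mia before Kate; Dave before Mia
Method: repeatedly schedule the remaining task that has no remaining task required before it.
  Step 1: remaining {Kate, Dave, Mia}; every task except Dave still has a predecessor pending → schedule Dave.
  Step 2: remaining {Kate, Mia}; every task except Mia still has a predecessor pending → schedule Mia.
  Step 3: only Kate remains → schedule Kate.
Resulting order:

Dave → Mia → Kate


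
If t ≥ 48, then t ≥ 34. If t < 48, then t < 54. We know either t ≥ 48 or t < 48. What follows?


Constructive dilemma: (P → Q) ∧ (R → S), P ∨ R ⊢ Q ∨ S
Premise 1: t ≥ 48 → t ≥ 34
Premise 2: t < 48 → t < 54
Premise 3: t ≥ 48 ∨ t < 48
Case 1: Assuming t ≥ 48, then by Premise 1, t ≥ 34.
Case 2: Assuming t < 48, then by Premise 2, t < 54.
Since one of t ≥ 48 or t < 48 must hold, we get t ≥ 34 or t < 54.

t ≥ 34 or t < 54.


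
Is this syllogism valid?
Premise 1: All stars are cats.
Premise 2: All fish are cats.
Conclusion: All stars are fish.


Premise 1: All stars are cats.
Premise 2: All fish are cats.
Conclusion: All stars are fish.
Fallacy: undistributed middle. cats is predicate in both.
Counterexample: stars and fish could be disjoint subsets of cats.

Invalid


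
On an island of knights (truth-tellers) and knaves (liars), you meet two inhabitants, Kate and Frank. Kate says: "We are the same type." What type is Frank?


Kate says: "We are the same type."
Case 1: Kate is a Knight (truth-teller)
  Statement is true → they ARE the same → Frank is also a Knight
Case 2: Kate is a Knave (liar)
  Statement is false → they are NOT the same → Frank is a Knight
In both cases, Frank is a Knight.

Knight


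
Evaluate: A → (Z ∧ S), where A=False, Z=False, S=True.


A = False, Z = False, S = True
Expression: A → (Z ∧ S)
Step 1: Z ∧ S = False AND True = False
Step 2: A → (False) = False → False = True

True


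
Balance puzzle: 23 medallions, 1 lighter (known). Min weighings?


Each weighing has 3 outcomes (left heavy / balance / right heavy), so k weighings distinguish at most 3^k cases; splitting into three near-equal groups achieves this.
Need 3^k ≥ 23: 3^2 = 9 < 23 ≤ 3^3 = 27
k = ⌈log₃(23)⌉ = 3

3


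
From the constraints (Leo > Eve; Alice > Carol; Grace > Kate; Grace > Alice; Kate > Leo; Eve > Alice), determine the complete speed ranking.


Constraints: Leo > Eve; Alice > Carol; Grace > Kate; Grace > Alice; Kate > Leo; Eve > Alice
Method: at each step, the next-highest is the one remaining person who never appears on the smaller side of a constraint between remaining people.
  Step 1: remaining {Eve, Carol, Alice, Grace, Leo, Kate}; on the smaller side: {Eve, Carol, Alice, Leo, Kate} → Grace is next (Grace > Kate; Grace > Alice).
  Step 2: remaining {Eve, Carol, Alice, Leo, Kate}; on the smaller side: {Eve, Carol, Alice, Leo} → Kate is next (Kate > Leo).
  Step 3: remaining {Eve, Carol, Alice, Leo}; on the smaller side: {Eve, Carol, Alice} → Leo is next (Leo > Eve).
  Step 4: remaining {Eve, Carol, Alice}; on the smaller side: {Carol, Alice} → Eve is next (Eve > Alice).
  Step 5: remaining {Carol, Alice}; on the smaller side: {Carol} → Alice is next (Alice > Carol).
  Step 6: only Carol remains → lowest.
Final ranking (highest to lowest):

Grace > Kate > Leo > Eve > Alice > Carol


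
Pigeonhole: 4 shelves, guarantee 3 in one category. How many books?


Pigeonhole: to guarantee k in one of n categories, need (k-1)×n + 1.
k = 3, n = 4
Minimum = (3-1) × 4 + 1 = 2 × 4 + 1

9


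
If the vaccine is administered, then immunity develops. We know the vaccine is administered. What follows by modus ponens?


Modus ponens: P → Q, P ⊢ Q
P: the vaccine is administered
Q: immunity develops
We have P → Q and P is true.
By modus ponens, Q must be true.

Immunity develops
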